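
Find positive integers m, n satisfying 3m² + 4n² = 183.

Try small values of m and check whether (183 - 3m²)/4 is a perfect square.
m = 7: 3·7² = 147, so 4n² = 183 - 147 = 36, giving n² = 9, n = 3.
Check: 3·7² + 4·3² = 147 + 36 = 183 ✓

m = 7, n = 3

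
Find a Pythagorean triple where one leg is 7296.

We need the other leg and hypotenuse such that 7296² + x² = c².
Take x = 1720, c = 7496: 7296² + 1720² = 53231616 + 2958400 = 56190016 = 7496² ✓
Triple: (1720, 7296, 7496)

(1720, 7296, 7496)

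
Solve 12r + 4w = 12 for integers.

Step 1: Check solvability.
gcd(12, 4) = 4
Since 4 divides 12, solutions exist.

Step 2: Apply extended Euclidean algorithm to find gcd.
We find integers such that 12*x0 + 4*y0 = 4

Step 3: Scale the particular solution.
Multiply by 12/4 = 3:
r = 0, w = 3

Step 4: Verify.
12*(0) + 4*(3) = 12 = 12 ✓

r = 0, w = 3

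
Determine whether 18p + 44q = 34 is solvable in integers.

Step 1: Compute gcd(18, 44).
gcd(18, 44) = 2

Step 2: Check divisibility.
Does 2 divide 34? 34 = 2 x 17, so yes.

By the theorem on linear Diophantine equations, 18p + 44q = 34 has integer solutions if and only if gcd(18, 44) divides 34. Since 2 | 34, solutions exist.

Yes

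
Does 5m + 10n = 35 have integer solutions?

Step 1: Compute gcd(5, 10).
gcd(5, 10) = 5

Step 2: Check divisibility.
Does 5 divide 35? 35 = 5 x 7, so yes.

By the theorem on linear Diophantine equations, 5m + 10n = 35 has integer solutions if and only if gcd(5, 10) divides 35. Since 5 | 35, solutions exist.

Yes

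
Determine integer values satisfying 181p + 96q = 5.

Step 1: Check solvability.
gcd(181, 96) = 1
Since 1 divides 5, solutions exist.

Step 2: Apply extended Euclidean algorithm to find gcd.
We find integers such that 181*x0 + 96*y0 = 1

Step 3: Scale the particular solution.
Multiply by 5/1 = 5:
p = -175, q = 330

Step 4: Verify.
181*(-175) + 96*(330) = 5 = 5 ✓

p = -175, q = 330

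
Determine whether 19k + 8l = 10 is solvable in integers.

Step 1: Compute gcd(19, 8).
gcd(19, 8) = 1

Step 2: Check divisibility.
Does 1 divide 10? 10 = 1 x 10, so yes.

By the theorem on linear Diophantine equations, 19k + 8l = 10 has integer solutions if and only if gcd(19, 8) divides 10. Since 1 | 10, solutions exist.

Yes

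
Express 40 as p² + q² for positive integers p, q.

We need to find integers p, q > 0 such that p² + q² = 40.
Trying p = 2: q² = 40 - 2² = 40 - 4 = 36
q = 6
Check: 2² + 6² = 4 + 36 = 40 ✓

40 = 2² + 6²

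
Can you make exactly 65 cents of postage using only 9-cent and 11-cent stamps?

We need non-negative x, y with 9x + 11y = 65.
gcd(9, 11) = 1 divides 65, so integer solutions exist.
Search for a non-negative one: x = 6 gives 11y = 65 - 54 = 11, so y = 1.
Check: 9·6 + 11·1 = 65 ✓

Yes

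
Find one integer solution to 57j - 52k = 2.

Step 1: Check solvability.
gcd(57, 52) = 1
Since 1 divides 2, solutions exist.

Step 2: Apply extended Euclidean algorithm to find gcd.
We find integers such that 57*x0 + 52*y0 = 1

Step 3: Scale the particular solution.
Multiply by 2/1 = 2:
j = 42, k = 46

Step 4: Verify.
57*(42) - 52*(46) = 2 = 2 ✓

j = 42, k = 46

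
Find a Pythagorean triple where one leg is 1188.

We need the other leg and hypotenuse such that 1188² + x² = c².
Take x = 245, c = 1213: 1188² + 245² = 1411344 + 60025 = 1471369 = 1213² ✓
Triple: (245, 1188, 1213)

(245, 1188, 1213)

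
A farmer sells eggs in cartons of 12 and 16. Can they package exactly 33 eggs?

We need non-negative a, b with 12a + 16b = 33.
gcd(12, 16) = 4, and 4 does not divide 33.
No integer solutions exist.

No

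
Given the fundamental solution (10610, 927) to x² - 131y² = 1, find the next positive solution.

Solutions to x² - Dy² = 1 are generated by powers of (x₀ + y₀√D).
The next solution satisfies x₁ + y₁√131 = (x₀ + y₀√131)², giving:
x₁ = x₀² + 131y₀² = 10610² + 131·927² = 112572100 + 112572099 = 225144199
y₁ = 2x₀y₀ = 2·10610·927 = 19670940

Verify: 225144199² - 131·19670940² = 50689910343351601 - 50689910343351600 = 1 ✓

x = 225144199, y = 19670940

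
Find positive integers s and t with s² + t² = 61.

We need to find integers s, t > 0 such that s² + t² = 61.
Trying s = 5: t² = 61 - 5² = 61 - 25 = 36
t = 6
Check: 5² + 6² = 25 + 36 = 61 ✓

61 = 5² + 6²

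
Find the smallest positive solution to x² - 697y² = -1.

We need x² = 697y² - 1. Try successive y:
y = 1: x² = 697·1² - 1 = 696, not a perfect square
y = 2: x² = 697·2² - 1 = 2787, not a perfect square
y = 3: x² = 697·3² - 1 = 6272, not a perfect square
...
y = 5: x² = 697·5² - 1 = 17424 = 132² ✓
Check: 132² - 697·5² = 17424 - 17425 = -1 ✓

x = 132, y = 5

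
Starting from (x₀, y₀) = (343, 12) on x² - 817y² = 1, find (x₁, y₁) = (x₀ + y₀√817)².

Solutions to x² - Dy² = 1 are generated by powers of (x₀ + y₀√D).
The next solution satisfies x₁ + y₁√817 = (x₀ + y₀√817)², giving:
x₁ = x₀² + 817y₀² = 343² + 817·12² = 117649 + 117648 = 235297
y₁ = 2x₀y₀ = 2·343·12 = 8232

Verify: 235297² - 817·8232² = 55364678209 - 55364678208 = 1 ✓

x = 235297, y = 8232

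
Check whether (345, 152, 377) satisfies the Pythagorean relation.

Compute a² + b²:
345² + 152² = 119025 + 23104 = 142129
Compute c²:
377² = 142129
Since 142129 = 142129, it is a Pythagorean triple.

Yes, it is a Pythagorean triple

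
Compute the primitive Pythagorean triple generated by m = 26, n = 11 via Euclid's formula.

a = m² - n² = 676 - 121 = 555
b = 2mn = 2·26·11 = 572
c = m² + n² = 676 + 121 = 797
Verify: 555² + 572² = 308025 + 327184 = 635209 = 797² ✓

(555, 572, 797)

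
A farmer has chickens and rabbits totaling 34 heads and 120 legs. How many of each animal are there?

Let c = chickens, r = rabbits.
Heads: c + r = 34
Legs: 2c + 4r = 120
From the first equation, c = 34 - r. Substitute:
2(34 - r) + 4r = 120
68 + 2r = 120
r = (120 - 68)/2 = 26
c = 34 - 26 = 8

Chickens: 8, Rabbits: 26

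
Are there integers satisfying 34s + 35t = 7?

Step 1: Compute gcd(34, 35).
gcd(34, 35) = 1

Step 2: Check divisibility.
Does 1 divide 7? 7 = 1 x 7, so yes.

By the theorem on linear Diophantine equations, 34s + 35t = 7 has integer solutions if and only if gcd(34, 35) divides 7. Since 1 | 7, solutions exist.

Yes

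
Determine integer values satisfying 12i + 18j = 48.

Step 1: Check solvability.
gcd(12, 18) = 6
Since 6 divides 48, solutions exist.

Step 2: Apply extended Euclidean algorithm to find gcd.
We find integers such that 12*x0 + 18*y0 = 6

Step 3: Scale the particular solution.
Multiply by 48/6 = 8:
i = -8, j = 8

Step 4: Verify.
12*(-8) + 18*(8) = 48 = 48 ✓

i = -8, j = 8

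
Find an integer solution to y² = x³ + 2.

Try small integer x values and check whether x³ + 2 is a perfect square.
x = -1: x³ + 2 = -1³ + 2 = -1 + 2 = 1
Is 1 a perfect square? 1² = 1 ✓
So (x, y) = (-1, -1) is a solution.

x = -1, y = -1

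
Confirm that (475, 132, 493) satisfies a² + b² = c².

Compute a² + b² = 475² + 132² = 225625 + 17424 = 243049
Compute c² = 493² = 243049
Since 243049 = 243049, confirmed.

Yes, it is a Pythagorean triple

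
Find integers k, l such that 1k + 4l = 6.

Step 1: Check solvability.
gcd(1, 4) = 1
Since 1 divides 6, solutions exist.

Step 2: Apply extended Euclidean algorithm to find gcd.
We find integers such that 1*x0 + 4*y0 = 1

Step 3: Scale the particular solution.
Multiply by 6/1 = 6:
k = 6, l = 0

Step 4: Verify.
1*(6) + 4*(0) = 6 = 6 ✓

k = 6, l = 0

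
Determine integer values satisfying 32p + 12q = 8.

Step 1: Check solvability.
gcd(32, 12) = 4
Since 4 divides 8, solutions exist.

Step 2: Apply extended Euclidean algorithm to find gcd.
We find integers such that 32*x0 + 12*y0 = 4

Step 3: Scale the particular solution.
Multiply by 8/4 = 2:
p = -2, q = 6

Step 4: Verify.
32*(-2) + 12*(6) = 8 = 8 ✓

p = -2, q = 6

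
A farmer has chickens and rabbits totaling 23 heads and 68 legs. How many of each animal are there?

Let c = chickens, r = rabbits.
Heads: c + r = 23
Legs: 2c + 4r = 68
From the first equation, c = 23 - r. Substitute:
2(23 - r) + 4r = 68
46 + 2r = 68
r = (68 - 46)/2 = 11
c = 23 - 11 = 12

Chickens: 12, Rabbits: 11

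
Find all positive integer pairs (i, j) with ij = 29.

The positive divisors of 29 are: 1, 29.
Each divisor d gives the pair (d, 29/d):
(1, 29), (29, 1)

(1, 29), (29, 1)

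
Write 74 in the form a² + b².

We need to find integers a, b > 0 such that a² + b² = 74.
Trying a = 5: b² = 74 - 5² = 74 - 25 = 49
b = 7
Check: 5² + 7² = 25 + 49 = 74 ✓

74 = 5² + 7²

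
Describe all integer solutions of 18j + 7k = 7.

Step 1: Compute gcd(18, 7) = 1.
Since 1 divides 7, solutions exist.

Step 2: Find a particular solution using extended Euclidean algorithm.
We get j₀ = 14, k₀ = -35.
Check: 18*14 + 7*-35 = 7 = 7 ✓

Step 3: Write the general solution.
j = 14 + (7/1)t = 14 + 7t
k = -35 - (18/1)t = -35 - 18t
for any integer t.

j = 14 + 7t, k = -35 - 18t for integer t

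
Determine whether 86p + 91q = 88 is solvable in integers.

Step 1: Compute gcd(86, 91).
gcd(86, 91) = 1

Step 2: Check divisibility.
Does 1 divide 88? 88 = 1 x 88, so yes.

By the theorem on linear Diophantine equations, 86p + 91q = 88 has integer solutions if and only if gcd(86, 91) divides 88. Since 1 | 88, solutions exist.

Yes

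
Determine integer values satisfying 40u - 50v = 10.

Step 1: Check solvability.
gcd(40, 50) = 10
Since 10 divides 10, solutions exist.

Step 2: Apply extended Euclidean algorithm to find gcd.
We find integers such that 40*x0 + 50*y0 = 10

Step 3: Scale the particular solution.
Multiply by 10/10 = 1:
u = -1, v = -1

Step 4: Verify.
40*(-1) - 50*(-1) = 10 = 10 ✓

u = -1, v = -1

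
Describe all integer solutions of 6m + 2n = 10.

Step 1: Compute gcd(6, 2) = 2.
Since 2 divides 10, solutions exist.

Step 2: Find a particular solution using extended Euclidean algorithm.
We get m₀ = 0, n₀ = 5.
Check: 6*0 + 2*5 = 10 = 10 ✓

Step 3: Write the general solution.
m = 0 + (2/2)t = 0 + 1t
n = 5 - (6/2)t = 5 - 3t
for any integer t.

m = 0 + 1t, n = 5 - 3t for integer t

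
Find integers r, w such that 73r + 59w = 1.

Step 1: Check solvability.
gcd(73, 59) = 1
Since 1 divides 1, solutions exist.

Step 2: Apply extended Euclidean algorithm to find gcd.
We find integers such that 73*x0 + 59*y0 = 1

Step 3: Scale the particular solution.
Multiply by 1/1 = 1:
r = -21, w = 26

Step 4: Verify.
73*(-21) + 59*(26) = 1 = 1 ✓

r = -21, w = 26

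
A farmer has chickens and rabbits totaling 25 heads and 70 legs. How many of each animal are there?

Let c = chickens, r = rabbits.
Heads: c + r = 25
Legs: 2c + 4r = 70
From the first equation, c = 25 - r. Substitute:
2(25 - r) + 4r = 70
50 + 2r = 70
r = (70 - 50)/2 = 10
c = 25 - 10 = 15

Chickens: 15, Rabbits: 10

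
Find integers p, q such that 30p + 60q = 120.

Step 1: Check solvability.
gcd(30, 60) = 30
Since 30 divides 120, solutions exist.

Step 2: Apply extended Euclidean algorithm to find gcd.
We find integers such that 30*x0 + 60*y0 = 30

Step 3: Scale the particular solution.
Multiply by 120/30 = 4:
p = 4, q = 0

Step 4: Verify.
30*(4) + 60*(0) = 120 = 120 ✓

p = 4, q = 0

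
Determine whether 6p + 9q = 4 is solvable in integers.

Step 1: Compute gcd(6, 9).
gcd(6, 9) = 3

Step 2: Check divisibility.
Does 3 divide 4? 4 = 3 x 1 + 1, so no.

By the theorem on linear Diophantine equations, 6p + 9q = 4 has integer solutions if and only if gcd(6, 9) divides 4. Since 3 does not divide 4, no solutions exist.

No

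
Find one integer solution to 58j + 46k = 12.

Step 1: Check solvability.
gcd(58, 46) = 2
Since 2 divides 12, solutions exist.

Step 2: Apply extended Euclidean algorithm to find gcd.
We find integers such that 58*x0 + 46*y0 = 2

Step 3: Scale the particular solution.
Multiply by 12/2 = 6:
j = 24, k = -30

Step 4: Verify.
58*(24) + 46*(-30) = 12 = 12 ✓

j = 24, k = -30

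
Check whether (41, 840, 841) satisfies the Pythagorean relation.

Compute a² + b²:
41² + 840² = 1681 + 705600 = 707281
Compute c²:
841² = 707281
Since 707281 = 707281, it is a Pythagorean triple.

Yes, it is a Pythagorean triple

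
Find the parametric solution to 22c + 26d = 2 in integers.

Step 1: Compute gcd(22, 26) = 2.
Since 2 divides 2, solutions exist.

Step 2: Find a particular solution using extended Euclidean algorithm.
We get c₀ = 6, d₀ = -5.
Check: 22*6 + 26*-5 = 2 = 2 ✓

Step 3: Write the general solution.
c = 6 + (26/2)t = 6 + 13t
d = -5 - (22/2)t = -5 - 11t
for any integer t.

c = 6 + 13t, d = -5 - 11t for integer t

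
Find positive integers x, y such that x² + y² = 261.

Search for x with 261 - x² a perfect square.
x = 6: 261 - 6² = 261 - 36 = 225 = 15² ✓
So x = 6, y = 15.

x = 6, y = 15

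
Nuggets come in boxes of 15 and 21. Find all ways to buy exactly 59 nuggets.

We need non-negative integers (x, y) with 15x + 21y = 59.
For each x in 0..3, check if 59 - 15x is a non-negative multiple of 21.
No x yields an integer y ≥ 0.

No solution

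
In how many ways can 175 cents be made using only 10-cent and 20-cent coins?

We need non-negative integers (x, y) with 10x + 20y = 175.
For each x from 0 to 17, check if (175 - 10x) is a non-negative multiple of 20.
Solutions (x, y): none
Count: 0

0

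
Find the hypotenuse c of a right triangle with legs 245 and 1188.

c² = a² + b² = 245² + 1188² = 60025 + 1411344 = 1471369
c = sqrt(1471369) = 1213

1213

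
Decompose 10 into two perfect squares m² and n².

We need to find integers m, n > 0 such that m² + n² = 10.
Trying m = 1: n² = 10 - 1² = 10 - 1 = 9
n = 3
Check: 1² + 3² = 1 + 9 = 10 ✓

10 = 1² + 3²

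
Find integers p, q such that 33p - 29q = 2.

Step 1: Check solvability.
gcd(33, 29) = 1
Since 1 divides 2, solutions exist.

Step 2: Apply extended Euclidean algorithm to find gcd.
We find integers such that 33*x0 + 29*y0 = 1

Step 3: Scale the particular solution.
Multiply by 2/1 = 2:
p = -14, q = -16

Step 4: Verify.
33*(-14) - 29*(-16) = 2 = 2 ✓

p = -14, q = -16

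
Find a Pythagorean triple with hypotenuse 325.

We need a² + b² = 325² = 105625.
Trying: 253² + 204² = 64009 + 41616 = 105625 ✓

(253, 204, 325)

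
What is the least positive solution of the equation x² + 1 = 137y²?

We need x² = 137y² - 1. Try successive y:
y = 1: x² = 137·1² - 1 = 136, not a perfect square
y = 2: x² = 137·2² - 1 = 547, not a perfect square
y = 3: x² = 137·3² - 1 = 1232, not a perfect square
...
y = 149: x² = 137·149² - 1 = 3041536 = 1744² ✓
Check: 1744² - 137·149² = 3041536 - 3041537 = -1 ✓

x = 1744, y = 149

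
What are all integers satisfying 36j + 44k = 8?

Step 1: Compute gcd(36, 44) = 4.
Since 4 divides 8, solutions exist.

Step 2: Find a particular solution using extended Euclidean algorithm.
We get j₀ = 10, k₀ = -8.
Check: 36*10 + 44*-8 = 8 = 8 ✓

Step 3: Write the general solution.
j = 10 + (44/4)t = 10 + 11t
k = -8 - (36/4)t = -8 - 9t
for any integer t.

j = 10 + 11t, k = -8 - 9t for integer t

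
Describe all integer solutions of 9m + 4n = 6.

Step 1: Compute gcd(9, 4) = 1.
Since 1 divides 6, solutions exist.

Step 2: Find a particular solution using extended Euclidean algorithm.
We get m₀ = 6, n₀ = -12.
Check: 9*6 + 4*-12 = 6 = 6 ✓

Step 3: Write the general solution.
m = 6 + (4/1)t = 6 + 4t
n = -12 - (9/1)t = -12 - 9t
for any integer t.

m = 6 + 4t, n = -12 - 9t for integer t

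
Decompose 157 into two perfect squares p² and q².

We need to find integers p, q > 0 such that p² + q² = 157.
Trying p = 6: q² = 157 - 6² = 157 - 36 = 121
q = 11
Check: 6² + 11² = 36 + 121 = 157 ✓

157 = 6² + 11²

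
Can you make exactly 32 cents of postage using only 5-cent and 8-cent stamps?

We need non-negative x, y with 5x + 8y = 32.
gcd(5, 8) = 1 divides 32, so integer solutions exist.
Search for a non-negative one: x = 0 gives 8y = 32 - 0 = 32, so y = 4.
Check: 5·0 + 8·4 = 32 ✓

Yes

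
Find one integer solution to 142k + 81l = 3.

Step 1: Check solvability.
gcd(142, 81) = 1
Since 1 divides 3, solutions exist.

Step 2: Apply extended Euclidean algorithm to find gcd.
We find integers such that 142*x0 + 81*y0 = 1

Step 3: Scale the particular solution.
Multiply by 3/1 = 3:
k = 12, l = -21

Step 4: Verify.
142*(12) + 81*(-21) = 3 = 3 ✓

k = 12, l = -21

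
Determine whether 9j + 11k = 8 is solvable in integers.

Step 1: Compute gcd(9, 11).
gcd(9, 11) = 1

Step 2: Check divisibility.
Does 1 divide 8? 8 = 1 x 8, so yes.

By the theorem on linear Diophantine equations, 9j + 11k = 8 has integer solutions if and only if gcd(9, 11) divides 8. Since 1 | 8, solutions exist.

Yes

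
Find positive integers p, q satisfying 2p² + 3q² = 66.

Try small values of p and check whether (66 - 2p²)/3 is a perfect square.
p = 3: 2·3² = 18, so 3q² = 66 - 18 = 48, giving q² = 16, q = 4.
Check: 2·3² + 3·4² = 18 + 48 = 66 ✓

p = 3, q = 4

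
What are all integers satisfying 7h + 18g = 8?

Step 1: Compute gcd(7, 18) = 1.
Since 1 divides 8, solutions exist.

Step 2: Find a particular solution using extended Euclidean algorithm.
We get h₀ = -40, g₀ = 16.
Check: 7*-40 + 18*16 = 8 = 8 ✓

Step 3: Write the general solution.
h = -40 + (18/1)t = -40 + 18t
g = 16 - (7/1)t = 16 - 7t
for any integer t.

h = -40 + 18t, g = 16 - 7t for integer t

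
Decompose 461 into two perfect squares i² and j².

We need to find integers i, j > 0 such that i² + j² = 461.
Trying i = 10: j² = 461 - 10² = 461 - 100 = 361
j = 19
Check: 10² + 19² = 100 + 361 = 461 ✓

461 = 10² + 19²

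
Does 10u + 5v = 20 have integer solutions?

Step 1: Compute gcd(10, 5).
gcd(10, 5) = 5

Step 2: Check divisibility.
Does 5 divide 20? 20 = 5 x 4, so yes.

By the theorem on linear Diophantine equations, 10u + 5v = 20 has integer solutions if and only if gcd(10, 5) divides 20. Since 5 | 20, solutions exist.

Yes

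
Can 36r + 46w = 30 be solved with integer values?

Step 1: Compute gcd(36, 46).
gcd(36, 46) = 2

Step 2: Check divisibility.
Does 2 divide 30? 30 = 2 x 15, so yes.

By the theorem on linear Diophantine equations, 36r + 46w = 30 has integer solutions if and only if gcd(36, 46) divides 30. Since 2 | 30, solutions exist.

Yes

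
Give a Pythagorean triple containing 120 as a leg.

We need the other leg and hypotenuse such that 120² + x² = c².
Take x = 119, c = 169: 120² + 119² = 14400 + 14161 = 28561 = 169² ✓
Triple: (119, 120, 169)

(119, 120, 169)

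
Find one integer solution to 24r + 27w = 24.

Step 1: Check solvability.
gcd(24, 27) = 3
Since 3 divides 24, solutions exist.

Step 2: Apply extended Euclidean algorithm to find gcd.
We find integers such that 24*x0 + 27*y0 = 3

Step 3: Scale the particular solution.
Multiply by 24/3 = 8:
r = -8, w = 8

Step 4: Verify.
24*(-8) + 27*(8) = 24 = 24 ✓

r = -8, w = 8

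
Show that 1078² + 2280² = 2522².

Compute a² + b² = 1078² + 2280² = 1162084 + 5198400 = 6360484
Compute c² = 2522² = 6360484
Since 6360484 = 6360484, confirmed.

Yes, it is a Pythagorean triple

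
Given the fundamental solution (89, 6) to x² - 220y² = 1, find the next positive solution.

Solutions to x² - Dy² = 1 are generated by powers of (x₀ + y₀√D).
The next solution satisfies x₁ + y₁√220 = (x₀ + y₀√220)², giving:
x₁ = x₀² + 220y₀² = 89² + 220·6² = 7921 + 7920 = 15841
y₁ = 2x₀y₀ = 2·89·6 = 1068

Verify: 15841² - 220·1068² = 250937281 - 250937280 = 1 ✓

x = 15841, y = 1068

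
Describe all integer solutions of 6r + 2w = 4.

Step 1: Compute gcd(6, 2) = 2.
Since 2 divides 4, solutions exist.

Step 2: Find a particular solution using extended Euclidean algorithm.
We get r₀ = 0, w₀ = 2.
Check: 6*0 + 2*2 = 4 = 4 ✓

Step 3: Write the general solution.
r = 0 + (2/2)t = 0 + 1t
w = 2 - (6/2)t = 2 - 3t
for any integer t.

r = 0 + 1t, w = 2 - 3t for integer t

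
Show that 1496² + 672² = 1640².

Compute a² + b² = 1496² + 672² = 2238016 + 451584 = 2689600
Compute c² = 1640² = 2689600
Since 2689600 = 2689600, confirmed.

Yes, it is a Pythagorean triple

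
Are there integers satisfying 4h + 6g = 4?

Step 1: Compute gcd(4, 6).
gcd(4, 6) = 2

Step 2: Check divisibility.
Does 2 divide 4? 4 = 2 x 2, so yes.

By the theorem on linear Diophantine equations, 4h + 6g = 4 has integer solutions if and only if gcd(4, 6) divides 4. Since 2 | 4, solutions exist.

Yes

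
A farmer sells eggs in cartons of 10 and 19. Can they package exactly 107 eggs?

We need non-negative a, b with 10a + 19b = 107.
gcd(10, 19) = 1 divides 107.
Try a = 5: 19b = 107 - 50 = 57, so b = 3.
One way: 5 cartons of 10 and 3 cartons of 19.

Yes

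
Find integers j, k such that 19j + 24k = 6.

Step 1: Check solvability.
gcd(19, 24) = 1
Since 1 divides 6, solutions exist.

Step 2: Apply extended Euclidean algorithm to find gcd.
We find integers such that 19*x0 + 24*y0 = 1

Step 3: Scale the particular solution.
Multiply by 6/1 = 6:
j = -30, k = 24

Step 4: Verify.
19*(-30) + 24*(24) = 6 = 6 ✓

j = -30, k = 24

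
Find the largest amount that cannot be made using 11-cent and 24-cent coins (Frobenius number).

For two coprime denominations a and b, the Frobenius number (largest value not representable as a non-negative combination) is ab - a - b.
Here gcd(11, 24) = 1, so they are coprime.
F(11, 24) = 11·24 - 11 - 24 = 264 - 35 = 229

229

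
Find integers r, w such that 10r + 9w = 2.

Step 1: Check solvability.
gcd(10, 9) = 1
Since 1 divides 2, solutions exist.

Step 2: Apply extended Euclidean algorithm to find gcd.
We find integers such that 10*x0 + 9*y0 = 1

Step 3: Scale the particular solution.
Multiply by 2/1 = 2:
r = 2, w = -2

Step 4: Verify.
10*(2) + 9*(-2) = 2 = 2 ✓

r = 2, w = -2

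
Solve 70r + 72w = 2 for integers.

Step 1: Check solvability.
gcd(70, 72) = 2
Since 2 divides 2, solutions exist.

Step 2: Apply extended Euclidean algorithm to find gcd.
We find integers such that 70*x0 + 72*y0 = 2

Step 3: Scale the particular solution.
Multiply by 2/2 = 1:
r = -1, w = 1

Step 4: Verify.
70*(-1) + 72*(1) = 2 = 2 ✓

r = -1, w = 1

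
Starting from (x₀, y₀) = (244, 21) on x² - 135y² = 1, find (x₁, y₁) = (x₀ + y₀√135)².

Solutions to x² - Dy² = 1 are generated by powers of (x₀ + y₀√D).
The next solution satisfies x₁ + y₁√135 = (x₀ + y₀√135)², giving:
x₁ = x₀² + 135y₀² = 244² + 135·21² = 59536 + 59535 = 119071
y₁ = 2x₀y₀ = 2·244·21 = 10248

Verify: 119071² - 135·10248² = 14177903041 - 14177903040 = 1 ✓

x = 119071, y = 10248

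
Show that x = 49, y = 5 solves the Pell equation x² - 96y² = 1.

Compute x² = 49² = 2401
Compute 96y² = 96·5² = 96·25 = 2400
x² - 96y² = 2401 - 2400 = 1
Since this equals 1, (49, 5) is a solution.

Yes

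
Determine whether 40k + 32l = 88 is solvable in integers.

Step 1: Compute gcd(40, 32).
gcd(40, 32) = 8

Step 2: Check divisibility.
Does 8 divide 88? 88 = 8 x 11, so yes.

By the theorem on linear Diophantine equations, 40k + 32l = 88 has integer solutions if and only if gcd(40, 32) divides 88. Since 8 | 88, solutions exist.

Yes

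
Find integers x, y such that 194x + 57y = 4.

Step 1: Check solvability.
gcd(194, 57) = 1
Since 1 divides 4, solutions exist.

Step 2: Apply extended Euclidean algorithm to find gcd.
We find integers such that 194*x0 + 57*y0 = 1

Step 3: Scale the particular solution.
Multiply by 4/1 = 4:
x = 20, y = -68

Step 4: Verify.
194*(20) + 57*(-68) = 4 = 4 ✓

x = 20, y = -68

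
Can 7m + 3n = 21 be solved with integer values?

Step 1: Compute gcd(7, 3).
gcd(7, 3) = 1

Step 2: Check divisibility.
Does 1 divide 21? 21 = 1 x 21, so yes.

By the theorem on linear Diophantine equations, 7m + 3n = 21 has integer solutions if and only if gcd(7, 3) divides 21. Since 1 | 21, solutions exist.

Yes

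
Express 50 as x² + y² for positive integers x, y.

We need to find integers x, y > 0 such that x² + y² = 50.
Trying x = 1: y² = 50 - 1² = 50 - 1 = 49
y = 7
Check: 1² + 7² = 1 + 49 = 50 ✓

50 = 1² + 7²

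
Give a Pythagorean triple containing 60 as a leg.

We need the other leg and hypotenuse such that 60² + x² = c².
Take x = 297, c = 303: 60² + 297² = 3600 + 88209 = 91809 = 303² ✓
Triple: (297, 60, 303)

(297, 60, 303)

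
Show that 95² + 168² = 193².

Compute a² + b²:
95² + 168² = 9025 + 28224 = 37249
Compute c²:
193² = 37249
Since 37249 = 37249, it is a Pythagorean triple.

Yes, it is a Pythagorean triple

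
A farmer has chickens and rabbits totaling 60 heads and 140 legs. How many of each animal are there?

Let c = chickens, r = rabbits.
Heads: c + r = 60
Legs: 2c + 4r = 140
From the first equation, c = 60 - r. Substitute:
2(60 - r) + 4r = 140
120 + 2r = 140
r = (140 - 120)/2 = 10
c = 60 - 10 = 50

Chickens: 50, Rabbits: 10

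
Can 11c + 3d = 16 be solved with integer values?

Step 1: Compute gcd(11, 3).
gcd(11, 3) = 1

Step 2: Check divisibility.
Does 1 divide 16? 16 = 1 x 16, so yes.

By the theorem on linear Diophantine equations, 11c + 3d = 16 has integer solutions if and only if gcd(11, 3) divides 16. Since 1 | 16, solutions exist.

Yes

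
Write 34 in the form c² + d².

We need to find integers c, d > 0 such that c² + d² = 34.
Trying c = 3: d² = 34 - 3² = 34 - 9 = 25
d = 5
Check: 3² + 5² = 9 + 25 = 34 ✓

34 = 3² + 5²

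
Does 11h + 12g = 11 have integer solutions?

Step 1: Compute gcd(11, 12).
gcd(11, 12) = 1

Step 2: Check divisibility.
Does 1 divide 11? 11 = 1 x 11, so yes.

By the theorem on linear Diophantine equations, 11h + 12g = 11 has integer solutions if and only if gcd(11, 12) divides 11. Since 1 | 11, solutions exist.

Yes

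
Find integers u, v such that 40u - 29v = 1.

Step 1: Check solvability.
gcd(40, 29) = 1
Since 1 divides 1, solutions exist.

Step 2: Apply extended Euclidean algorithm to find gcd.
We find integers such that 40*x0 + 29*y0 = 1

Step 3: Scale the particular solution.
Multiply by 1/1 = 1:
u = 8, v = 11

Step 4: Verify.
40*(8) - 29*(11) = 1 = 1 ✓

u = 8, v = 11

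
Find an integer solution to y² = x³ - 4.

Try small integer x values and check whether x³ - 4 is a perfect square.
x = 5: x³ - 4 = 5³ - 4 = 125 - 4 = 121
Is 121 a perfect square? 11² = 121 ✓
So (x, y) = (5, 11) is a solution.

x = 5, y = 11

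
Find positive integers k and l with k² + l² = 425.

We need to find integers k, l > 0 such that k² + l² = 425.
Trying k = 5: l² = 425 - 5² = 425 - 25 = 400
l = 20
Check: 5² + 20² = 25 + 400 = 425 ✓

425 = 5² + 20²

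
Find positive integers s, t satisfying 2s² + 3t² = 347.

Try small values of s and check whether (347 - 2s²)/3 is a perfect square.
s = 10: 2·10² = 200, so 3t² = 347 - 200 = 147, giving t² = 49, t = 7.
Check: 2·10² + 3·7² = 200 + 147 = 347 ✓

s = 10, t = 7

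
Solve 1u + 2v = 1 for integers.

Step 1: Check solvability.
gcd(1, 2) = 1
Since 1 divides 1, solutions exist.

Step 2: Apply extended Euclidean algorithm to find gcd.
We find integers such that 1*x0 + 2*y0 = 1

Step 3: Scale the particular solution.
Multiply by 1/1 = 1:
u = 1, v = 0

Step 4: Verify.
1*(1) + 2*(0) = 1 = 1 ✓

u = 1, v = 0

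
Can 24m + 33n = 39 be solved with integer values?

Step 1: Compute gcd(24, 33).
gcd(24, 33) = 3

Step 2: Check divisibility.
Does 3 divide 39? 39 = 3 x 13, so yes.

By the theorem on linear Diophantine equations, 24m + 33n = 39 has integer solutions if and only if gcd(24, 33) divides 39. Since 3 | 39, solutions exist.

Yes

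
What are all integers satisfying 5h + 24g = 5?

Step 1: Compute gcd(5, 24) = 1.
Since 1 divides 5, solutions exist.

Step 2: Find a particular solution using extended Euclidean algorithm.
We get h₀ = 25, g₀ = -5.
Check: 5*25 + 24*-5 = 5 = 5 ✓

Step 3: Write the general solution.
h = 25 + (24/1)t = 25 + 24t
g = -5 - (5/1)t = -5 - 5t
for any integer t.

h = 25 + 24t, g = -5 - 5t for integer t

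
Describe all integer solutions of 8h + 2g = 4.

Step 1: Compute gcd(8, 2) = 2.
Since 2 divides 4, solutions exist.

Step 2: Find a particular solution using extended Euclidean algorithm.
We get h₀ = 0, g₀ = 2.
Check: 8*0 + 2*2 = 4 = 4 ✓

Step 3: Write the general solution.
h = 0 + (2/2)t = 0 + 1t
g = 2 - (8/2)t = 2 - 4t
for any integer t.

h = 0 + 1t, g = 2 - 4t for integer t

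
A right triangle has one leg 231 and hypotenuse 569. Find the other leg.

b² = c² - a² = 323761 - 53361 = 270400
b = 520

520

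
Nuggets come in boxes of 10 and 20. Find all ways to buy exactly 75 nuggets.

We need non-negative integers (x, y) with 10x + 20y = 75.
For each x in 0..7, check if 75 - 10x is a non-negative multiple of 20.
No x yields an integer y ≥ 0.

No solution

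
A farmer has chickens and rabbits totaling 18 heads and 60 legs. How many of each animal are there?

Let c = chickens, r = rabbits.
Heads: c + r = 18
Legs: 2c + 4r = 60
From the first equation, c = 18 - r. Substitute:
2(18 - r) + 4r = 60
36 + 2r = 60
r = (60 - 36)/2 = 12
c = 18 - 12 = 6

Chickens: 6, Rabbits: 12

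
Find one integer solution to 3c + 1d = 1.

Step 1: Check solvability.
gcd(3, 1) = 1
Since 1 divides 1, solutions exist.

Step 2: Apply extended Euclidean algorithm to find gcd.
We find integers such that 3*x0 + 1*y0 = 1

Step 3: Scale the particular solution.
Multiply by 1/1 = 1:
c = 0, d = 1

Step 4: Verify.
3*(0) + 1*(1) = 1 = 1 ✓

c = 0, d = 1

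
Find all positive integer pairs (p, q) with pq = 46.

The positive divisors of 46 are: 1, 2, 23, 46.
Each divisor d gives the pair (d, 46/d):
(1, 46), (2, 23), (23, 2), (46, 1)

(1, 46), (2, 23), (23, 2), (46, 1)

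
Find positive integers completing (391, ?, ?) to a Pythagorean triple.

We need the other leg and hypotenuse such that 391² + x² = c².
Take x = 120, c = 409: 391² + 120² = 152881 + 14400 = 167281 = 409² ✓
Triple: (391, 120, 409)

(391, 120, 409)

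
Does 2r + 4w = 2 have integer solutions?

Step 1: Compute gcd(2, 4).
gcd(2, 4) = 2

Step 2: Check divisibility.
Does 2 divide 2? 2 = 2 x 1, so yes.

By the theorem on linear Diophantine equations, 2r + 4w = 2 has integer solutions if and only if gcd(2, 4) divides 2. Since 2 | 2, solutions exist.

Yes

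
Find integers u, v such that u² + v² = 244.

We need to find integers u, v > 0 such that u² + v² = 244.
Trying u = 10: v² = 244 - 10² = 244 - 100 = 144
v = 12
Check: 10² + 12² = 100 + 144 = 244 ✓

244 = 10² + 12²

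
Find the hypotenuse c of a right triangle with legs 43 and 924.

c² = a² + b² = 43² + 924² = 1849 + 853776 = 855625
c = sqrt(855625) = 925

925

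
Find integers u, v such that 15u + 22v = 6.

Step 1: Check solvability.
gcd(15, 22) = 1
Since 1 divides 6, solutions exist.

Step 2: Apply extended Euclidean algorithm to find gcd.
We find integers such that 15*x0 + 22*y0 = 1

Step 3: Scale the particular solution.
Multiply by 6/1 = 6:
u = 18, v = -12

Step 4: Verify.
15*(18) + 22*(-12) = 6 = 6 ✓

u = 18, v = -12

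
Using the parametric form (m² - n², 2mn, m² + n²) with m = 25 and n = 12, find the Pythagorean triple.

a = m² - n² = 625 - 144 = 481
b = 2mn = 2·25·12 = 600
c = m² + n² = 625 + 144 = 769
Verify: 481² + 600² = 231361 + 360000 = 591361 = 769² ✓

(481, 600, 769)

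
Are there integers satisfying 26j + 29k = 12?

Step 1: Compute gcd(26, 29).
gcd(26, 29) = 1

Step 2: Check divisibility.
Does 1 divide 12? 12 = 1 x 12, so yes.

By the theorem on linear Diophantine equations, 26j + 29k = 12 has integer solutions if and only if gcd(26, 29) divides 12. Since 1 | 12, solutions exist.

Yes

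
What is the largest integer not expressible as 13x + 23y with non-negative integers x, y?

For two coprime denominations a and b, the Frobenius number (largest value not representable as a non-negative combination) is ab - a - b.
Here gcd(13, 23) = 1, so they are coprime.
F(13, 23) = 13·23 - 13 - 23 = 299 - 36 = 263

263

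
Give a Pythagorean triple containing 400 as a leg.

We need the other leg and hypotenuse such that 400² + x² = c².
Take x = 561, c = 689: 400² + 561² = 160000 + 314721 = 474721 = 689² ✓
Triple: (561, 400, 689)

(561, 400, 689)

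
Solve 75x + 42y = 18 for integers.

Step 1: Check solvability.
gcd(75, 42) = 3
Since 3 divides 18, solutions exist.

Step 2: Apply extended Euclidean algorithm to find gcd.
We find integers such that 75*x0 + 42*y0 = 3

Step 3: Scale the particular solution.
Multiply by 18/3 = 6:
x = -30, y = 54

Step 4: Verify.
75*(-30) + 42*(54) = 18 = 18 ✓

x = -30, y = 54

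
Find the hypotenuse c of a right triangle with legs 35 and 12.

c² = a² + b² = 35² + 12² = 1225 + 144 = 1369
c = 37

37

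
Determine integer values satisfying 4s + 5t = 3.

Step 1: Check solvability.
gcd(4, 5) = 1
Since 1 divides 3, solutions exist.

Step 2: Apply extended Euclidean algorithm to find gcd.
We find integers such that 4*x0 + 5*y0 = 1

Step 3: Scale the particular solution.
Multiply by 3/1 = 3:
s = -3, t = 3

Step 4: Verify.
4*(-3) + 5*(3) = 3 = 3 ✓

s = -3, t = 3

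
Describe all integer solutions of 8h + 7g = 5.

Step 1: Compute gcd(8, 7) = 1.
Since 1 divides 5, solutions exist.

Step 2: Find a particular solution using extended Euclidean algorithm.
We get h₀ = 5, g₀ = -5.
Check: 8*5 + 7*-5 = 5 = 5 ✓

Step 3: Write the general solution.
h = 5 + (7/1)t = 5 + 7t
g = -5 - (8/1)t = -5 - 8t
for any integer t.

h = 5 + 7t, g = -5 - 8t for integer t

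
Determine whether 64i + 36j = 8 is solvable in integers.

Step 1: Compute gcd(64, 36).
gcd(64, 36) = 4

Step 2: Check divisibility.
Does 4 divide 8? 8 = 4 x 2, so yes.

By the theorem on linear Diophantine equations, 64i + 36j = 8 has integer solutions if and only if gcd(64, 36) divides 8. Since 4 | 8, solutions exist.

Yes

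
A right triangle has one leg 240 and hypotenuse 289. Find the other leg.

a² = c² - b² = 83521 - 57600 = 25921
a = 161

161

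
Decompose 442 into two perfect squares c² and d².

We need to find integers c, d > 0 such that c² + d² = 442.
Trying c = 1: d² = 442 - 1² = 442 - 1 = 441
d = 21
Check: 1² + 21² = 1 + 441 = 442 ✓

442 = 1² + 21²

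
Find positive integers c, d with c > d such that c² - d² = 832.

Factor: c² - d² = (c+d)(c-d) = 832.
We need two factors of 832 with the same parity.
Use c+d = 416 and c-d = 2 (product 416·2 = 832).
Adding: 2c = 418, so c = 209.
Subtracting: 2d = 414, so d = 207.
Check: 209² - 207² = 43681 - 42849 = 832 ✓

c = 209, d = 207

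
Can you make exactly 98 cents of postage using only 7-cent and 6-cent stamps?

We need non-negative x, y with 7x + 6y = 98.
gcd(7, 6) = 1 divides 98, so integer solutions exist.
Search for a non-negative one: x = 2 gives 6y = 98 - 14 = 84, so y = 14.
Check: 7·2 + 6·14 = 98 ✓

Yes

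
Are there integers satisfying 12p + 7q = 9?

Step 1: Compute gcd(12, 7).
gcd(12, 7) = 1

Step 2: Check divisibility.
Does 1 divide 9? 9 = 1 x 9, so yes.

By the theorem on linear Diophantine equations, 12p + 7q = 9 has integer solutions if and only if gcd(12, 7) divides 9. Since 1 | 9, solutions exist.

Yes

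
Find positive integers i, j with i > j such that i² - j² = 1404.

Factor: i² - j² = (i+j)(i-j) = 1404.
We need two factors of 1404 with the same parity.
Use i+j = 702 and i-j = 2 (product 702·2 = 1404).
Adding: 2i = 704, so i = 352.
Subtracting: 2j = 700, so j = 350.
Check: 352² - 350² = 123904 - 122500 = 1404 ✓

i = 352, j = 350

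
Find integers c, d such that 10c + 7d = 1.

Step 1: Check solvability.
gcd(10, 7) = 1
Since 1 divides 1, solutions exist.

Step 2: Apply extended Euclidean algorithm to find gcd.
We find integers such that 10*x0 + 7*y0 = 1

Step 3: Scale the particular solution.
Multiply by 1/1 = 1:
c = -2, d = 3

Step 4: Verify.
10*(-2) + 7*(3) = 1 = 1 ✓

c = -2, d = 3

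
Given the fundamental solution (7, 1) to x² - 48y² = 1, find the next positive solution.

Solutions to x² - Dy² = 1 are generated by powers of (x₀ + y₀√D).
The next solution satisfies x₁ + y₁√48 = (x₀ + y₀√48)², giving:
x₁ = x₀² + 48y₀² = 7² + 48·1² = 49 + 48 = 97
y₁ = 2x₀y₀ = 2·7·1 = 14

Verify: 97² - 48·14² = 9409 - 9408 = 1 ✓

x = 97, y = 14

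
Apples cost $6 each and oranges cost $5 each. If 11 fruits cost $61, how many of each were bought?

Let a = apples, o = oranges.
a + o = 11
6a + 5o = 61
Substitute o = 11 - a:
6a + 5(11 - a) = 61
(6 - 5)a = 61 - 55
1a = 6
a = 6, o = 11 - 6 = 5

Apples: 6, Oranges: 5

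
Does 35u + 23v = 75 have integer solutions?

Step 1: Compute gcd(35, 23).
gcd(35, 23) = 1

Step 2: Check divisibility.
Does 1 divide 75? 75 = 1 x 75, so yes.

By the theorem on linear Diophantine equations, 35u + 23v = 75 has integer solutions if and only if gcd(35, 23) divides 75. Since 1 | 75, solutions exist.

Yes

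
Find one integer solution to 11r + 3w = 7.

Step 1: Check solvability.
gcd(11, 3) = 1
Since 1 divides 7, solutions exist.

Step 2: Apply extended Euclidean algorithm to find gcd.
We find integers such that 11*x0 + 3*y0 = 1

Step 3: Scale the particular solution.
Multiply by 7/1 = 7:
r = -7, w = 28

Step 4: Verify.
11*(-7) + 3*(28) = 7 = 7 ✓

r = -7, w = 28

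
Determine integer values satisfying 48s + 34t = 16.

Step 1: Check solvability.
gcd(48, 34) = 2
Since 2 divides 16, solutions exist.

Step 2: Apply extended Euclidean algorithm to find gcd.
We find integers such that 48*x0 + 34*y0 = 2

Step 3: Scale the particular solution.
Multiply by 16/2 = 8:
s = 40, t = -56

Step 4: Verify.
48*(40) + 34*(-56) = 16 = 16 ✓

s = 40, t = -56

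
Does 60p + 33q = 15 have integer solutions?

Step 1: Compute gcd(60, 33).
gcd(60, 33) = 3

Step 2: Check divisibility.
Does 3 divide 15? 15 = 3 x 5, so yes.

By the theorem on linear Diophantine equations, 60p + 33q = 15 has integer solutions if and only if gcd(60, 33) divides 15. Since 3 | 15, solutions exist.

Yes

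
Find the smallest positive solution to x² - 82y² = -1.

We need x² = 82y² - 1. Try successive y:
y = 1: x² = 82·1² - 1 = 81 = 9² ✓
Check: 9² - 82·1² = 81 - 82 = -1 ✓

x = 9, y = 1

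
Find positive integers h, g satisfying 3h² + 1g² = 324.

Try small values of h and check whether (324 - 3h²)/1 is a perfect square.
h = 9: 3·9² = 243, so 1g² = 324 - 243 = 81, giving g² = 81, g = 9.
Check: 3·9² + 1·9² = 243 + 81 = 324 ✓

h = 9, g = 9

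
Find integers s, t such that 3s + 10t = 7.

Step 1: Check solvability.
gcd(3, 10) = 1
Since 1 divides 7, solutions exist.

Step 2: Apply extended Euclidean algorithm to find gcd.
We find integers such that 3*x0 + 10*y0 = 1

Step 3: Scale the particular solution.
Multiply by 7/1 = 7:
s = -21, t = 7

Step 4: Verify.
3*(-21) + 10*(7) = 7 = 7 ✓

s = -21, t = 7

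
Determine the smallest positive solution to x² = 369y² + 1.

We seek the smallest positive integers (x, y) with x² - 369y² = 1, i.e., x² = 369y² + 1.
Try successive y values:
y = 1: x² = 369·1² + 1 = 370, not a perfect square
y = 2: x² = 369·2² + 1 = 1477, not a perfect square
y = 3: x² = 369·3² + 1 = 3322, not a perfect square
... continuing the search (or via continued fractions) ...
y = 437120: x² = 369·437120² + 1 = 70506267033601, x = 8396801 ✓

Verify: 8396801² - 369·437120² = 70506267033601 - 70506267033600 = 1 ✓

x = 8396801, y = 437120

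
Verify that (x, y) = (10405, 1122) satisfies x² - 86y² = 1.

Compute x² = 10405² = 108264025
Compute 86y² = 86·1122² = 86·1258884 = 108264024
x² - 86y² = 108264025 - 108264024 = 1
Since this equals 1, (10405, 1122) is a solution.

Yes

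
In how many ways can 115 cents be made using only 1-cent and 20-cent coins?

We need non-negative integers (x, y) with 1x + 20y = 115.
For each x from 0 to 115, check if (115 - 1x) is a non-negative multiple of 20.
Solutions (x, y): (15,5), (35,4), (55,3), (75,2), ...
Count: 6

6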